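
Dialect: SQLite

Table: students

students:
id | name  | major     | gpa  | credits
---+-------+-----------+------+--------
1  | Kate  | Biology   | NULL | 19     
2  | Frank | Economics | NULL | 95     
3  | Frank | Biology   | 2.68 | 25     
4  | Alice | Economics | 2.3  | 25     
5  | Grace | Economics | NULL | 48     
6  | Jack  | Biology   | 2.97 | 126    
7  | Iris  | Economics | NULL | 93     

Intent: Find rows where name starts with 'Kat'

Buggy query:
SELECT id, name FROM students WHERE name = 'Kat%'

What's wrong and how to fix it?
Bug: Wildcards only work with LIKE; '=' treats '%' as a literal character

Fix: Use LIKE for wildcard pattern matching

Corrected query:
SELECT id, name FROM students WHERE name LIKE 'Kat%'

Result:
id | name
---+-----
1  | Kate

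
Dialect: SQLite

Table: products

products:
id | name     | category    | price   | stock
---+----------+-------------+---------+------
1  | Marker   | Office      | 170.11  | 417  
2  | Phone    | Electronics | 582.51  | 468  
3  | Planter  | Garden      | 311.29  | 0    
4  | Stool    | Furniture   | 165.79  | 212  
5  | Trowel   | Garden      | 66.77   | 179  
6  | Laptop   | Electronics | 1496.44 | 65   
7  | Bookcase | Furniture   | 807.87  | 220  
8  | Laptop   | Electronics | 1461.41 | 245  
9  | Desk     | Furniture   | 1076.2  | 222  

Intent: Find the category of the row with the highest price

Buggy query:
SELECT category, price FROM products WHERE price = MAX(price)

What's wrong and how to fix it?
Bug: MAX(price) is an aggregate and cannot be used directly in WHERE

Fix: Use a subquery: WHERE price = (SELECT MAX(price) FROM products)

Corrected query:
SELECT category, price FROM products WHERE price = (SELECT MAX(price) FROM products)

Result:
category    | price  
------------+--------
Electronics | 1496.44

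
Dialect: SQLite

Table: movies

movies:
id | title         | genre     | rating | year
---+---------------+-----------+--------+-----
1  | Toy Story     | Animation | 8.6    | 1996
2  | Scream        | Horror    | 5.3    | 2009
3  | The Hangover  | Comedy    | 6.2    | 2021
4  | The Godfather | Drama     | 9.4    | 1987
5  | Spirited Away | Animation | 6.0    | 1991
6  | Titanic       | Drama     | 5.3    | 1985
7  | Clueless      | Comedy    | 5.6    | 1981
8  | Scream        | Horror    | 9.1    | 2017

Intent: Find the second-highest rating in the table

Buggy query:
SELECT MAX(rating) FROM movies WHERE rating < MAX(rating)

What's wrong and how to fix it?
Bug: MAX(rating) on the right of the comparison is an aggregate-in-WHERE error

Fix: Put the inner MAX in a scalar subquery

Corrected query:
SELECT MAX(rating) FROM movies WHERE rating < (SELECT MAX(rating) FROM movies)

Result:
MAX(rating)
-----------
9.1        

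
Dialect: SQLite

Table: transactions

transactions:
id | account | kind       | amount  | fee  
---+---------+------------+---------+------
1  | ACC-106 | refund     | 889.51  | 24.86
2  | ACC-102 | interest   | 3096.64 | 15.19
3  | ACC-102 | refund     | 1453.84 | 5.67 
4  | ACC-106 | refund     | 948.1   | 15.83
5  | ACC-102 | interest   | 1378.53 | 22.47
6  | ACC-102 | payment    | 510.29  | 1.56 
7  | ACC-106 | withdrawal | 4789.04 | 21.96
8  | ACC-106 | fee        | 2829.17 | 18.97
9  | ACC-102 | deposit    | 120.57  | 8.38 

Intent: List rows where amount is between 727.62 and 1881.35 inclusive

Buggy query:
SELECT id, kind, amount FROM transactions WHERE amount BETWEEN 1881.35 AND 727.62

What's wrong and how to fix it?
Bug: The bounds are reversed; BETWEEN a AND b requires a <= b to match anything

Fix: Write BETWEEN 727.62 AND 1881.35

Corrected query:
SELECT id, kind, amount FROM transactions WHERE amount BETWEEN 727.62 AND 1881.35

Result:
id | kind     | amount 
---+----------+--------
1  | refund   | 889.51 
3  | refund   | 1453.84
4  | refund   | 948.1  
5  | interest | 1378.53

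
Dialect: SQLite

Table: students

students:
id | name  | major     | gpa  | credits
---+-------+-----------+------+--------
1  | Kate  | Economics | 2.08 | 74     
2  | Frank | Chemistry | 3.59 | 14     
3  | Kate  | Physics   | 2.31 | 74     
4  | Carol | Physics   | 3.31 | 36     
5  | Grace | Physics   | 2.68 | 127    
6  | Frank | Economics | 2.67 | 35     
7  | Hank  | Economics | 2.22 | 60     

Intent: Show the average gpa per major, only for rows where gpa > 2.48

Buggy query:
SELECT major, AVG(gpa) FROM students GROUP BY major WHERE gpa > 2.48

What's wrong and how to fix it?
Bug: Row-level WHERE must come before GROUP BY in the clause order

Fix: Move the WHERE clause before GROUP BY

Corrected query:
SELECT major, AVG(gpa) FROM students WHERE gpa > 2.48 GROUP BY major

Result:
major     | AVG(gpa)
----------+---------
Chemistry | 3.59    
Economics | 2.67    
Physics   | 2.995   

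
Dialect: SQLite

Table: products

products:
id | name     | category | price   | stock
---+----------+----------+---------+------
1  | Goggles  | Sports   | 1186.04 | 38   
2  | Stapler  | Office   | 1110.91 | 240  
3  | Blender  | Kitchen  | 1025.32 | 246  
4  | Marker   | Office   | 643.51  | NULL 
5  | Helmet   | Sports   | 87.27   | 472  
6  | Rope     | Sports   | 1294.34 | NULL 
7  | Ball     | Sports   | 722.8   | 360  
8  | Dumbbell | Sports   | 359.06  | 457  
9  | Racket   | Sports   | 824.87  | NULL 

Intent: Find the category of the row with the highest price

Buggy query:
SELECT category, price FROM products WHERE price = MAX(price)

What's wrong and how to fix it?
Bug: MAX(price) is an aggregate and cannot be used directly in WHERE

Fix: Wrap MAX in a scalar subquery so WHERE compares against a single value

Corrected query:
SELECT category, price FROM products WHERE price = (SELECT MAX(price) FROM products)

Result:
category | price  
---------+--------
Sports   | 1294.34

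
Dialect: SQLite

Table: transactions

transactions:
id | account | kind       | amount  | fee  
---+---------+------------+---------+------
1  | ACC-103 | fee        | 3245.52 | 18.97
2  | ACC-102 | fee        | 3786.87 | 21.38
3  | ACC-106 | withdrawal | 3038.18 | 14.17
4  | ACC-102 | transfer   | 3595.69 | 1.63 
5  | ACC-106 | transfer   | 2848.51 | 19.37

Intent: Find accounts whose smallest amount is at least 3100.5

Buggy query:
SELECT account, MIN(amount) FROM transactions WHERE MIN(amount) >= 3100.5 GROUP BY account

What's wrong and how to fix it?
Bug: MIN() in WHERE is a misuse of aggregate

Fix: Replace WHERE with HAVING after the GROUP BY

Corrected query:
SELECT account, MIN(amount) FROM transactions GROUP BY account HAVING MIN(amount) >= 3100.5

Result:
account | MIN(amount)
--------+------------
ACC-102 | 3595.69    
ACC-103 | 3245.52    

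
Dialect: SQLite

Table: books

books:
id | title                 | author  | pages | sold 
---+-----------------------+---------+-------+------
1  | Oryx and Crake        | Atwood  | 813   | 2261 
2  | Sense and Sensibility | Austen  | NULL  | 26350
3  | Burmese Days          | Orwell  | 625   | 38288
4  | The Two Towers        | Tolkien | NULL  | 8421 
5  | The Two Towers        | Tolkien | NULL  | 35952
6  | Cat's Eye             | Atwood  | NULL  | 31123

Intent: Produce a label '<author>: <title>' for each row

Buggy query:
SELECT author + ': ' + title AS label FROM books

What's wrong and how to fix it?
Bug: '+' is numeric addition; on text columns SQLite converts them to 0 instead of concatenating

Fix: Replace + with || to concatenate text

Corrected query:
SELECT author || ': ' || title AS label FROM books

Result:
label                        
-----------------------------
Atwood: Oryx and Crake       
Austen: Sense and Sensibility
Orwell: Burmese Days         
Tolkien: The Two Towers      
Tolkien: The Two Towers      
Atwood: Cat's Eye            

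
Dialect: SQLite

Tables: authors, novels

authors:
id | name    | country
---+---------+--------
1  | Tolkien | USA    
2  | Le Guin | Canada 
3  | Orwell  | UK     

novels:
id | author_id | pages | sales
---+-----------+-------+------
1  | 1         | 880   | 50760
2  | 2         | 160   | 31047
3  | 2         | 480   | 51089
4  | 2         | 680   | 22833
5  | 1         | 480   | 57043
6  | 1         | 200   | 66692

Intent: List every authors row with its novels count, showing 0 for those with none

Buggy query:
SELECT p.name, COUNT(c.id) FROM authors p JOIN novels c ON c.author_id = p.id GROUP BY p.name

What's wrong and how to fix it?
Bug: An inner join excludes parents with zero children

Fix: Switch to LEFT JOIN to retain unmatched parent rows

Corrected query:
SELECT p.name, COUNT(c.id) FROM authors p LEFT JOIN novels c ON c.author_id = p.id GROUP BY p.name

Result:
name    | COUNT(c.id)
--------+------------
Le Guin | 3          
Orwell  | 0          
Tolkien | 3          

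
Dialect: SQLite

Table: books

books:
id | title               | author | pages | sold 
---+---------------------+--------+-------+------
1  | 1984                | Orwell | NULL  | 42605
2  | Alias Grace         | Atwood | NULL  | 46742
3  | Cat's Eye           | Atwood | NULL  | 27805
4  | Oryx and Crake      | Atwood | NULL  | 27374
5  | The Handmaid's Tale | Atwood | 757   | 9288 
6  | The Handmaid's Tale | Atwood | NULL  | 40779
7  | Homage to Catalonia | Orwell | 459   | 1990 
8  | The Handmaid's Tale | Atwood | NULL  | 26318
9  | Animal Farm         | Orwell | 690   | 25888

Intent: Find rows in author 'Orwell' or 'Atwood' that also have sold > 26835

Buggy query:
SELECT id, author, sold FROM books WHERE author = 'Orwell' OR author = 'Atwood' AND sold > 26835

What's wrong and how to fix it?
Bug: Without parentheses, AND is evaluated before OR, so the sold filter only applies to the 'Atwood' branch

Fix: Add parentheses around the OR so the AND applies to both alternatives

Corrected query:
SELECT id, author, sold FROM books WHERE (author = 'Orwell' OR author = 'Atwood') AND sold > 26835

Result:
id | author | sold 
---+--------+------
1  | Orwell | 42605
2  | Atwood | 46742
3  | Atwood | 27805
4  | Atwood | 27374
6  | Atwood | 40779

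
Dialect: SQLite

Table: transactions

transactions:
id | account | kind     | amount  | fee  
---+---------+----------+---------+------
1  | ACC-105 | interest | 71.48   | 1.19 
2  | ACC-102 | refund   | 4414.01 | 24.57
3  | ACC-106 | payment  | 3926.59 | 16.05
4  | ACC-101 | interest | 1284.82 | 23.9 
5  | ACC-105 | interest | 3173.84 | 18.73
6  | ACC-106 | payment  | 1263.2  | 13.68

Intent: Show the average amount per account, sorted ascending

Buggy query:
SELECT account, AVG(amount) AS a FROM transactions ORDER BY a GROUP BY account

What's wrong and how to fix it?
Bug: ORDER BY appears before GROUP BY; SQL clause order requires GROUP BY first

Fix: Reorder: SELECT … FROM … GROUP BY … ORDER BY …

Corrected query:
SELECT account, AVG(amount) AS a FROM transactions GROUP BY account ORDER BY a

Result:
account | a       
--------+---------
ACC-101 | 1284.82 
ACC-105 | 1622.66 
ACC-106 | 2594.895
ACC-102 | 4414.01 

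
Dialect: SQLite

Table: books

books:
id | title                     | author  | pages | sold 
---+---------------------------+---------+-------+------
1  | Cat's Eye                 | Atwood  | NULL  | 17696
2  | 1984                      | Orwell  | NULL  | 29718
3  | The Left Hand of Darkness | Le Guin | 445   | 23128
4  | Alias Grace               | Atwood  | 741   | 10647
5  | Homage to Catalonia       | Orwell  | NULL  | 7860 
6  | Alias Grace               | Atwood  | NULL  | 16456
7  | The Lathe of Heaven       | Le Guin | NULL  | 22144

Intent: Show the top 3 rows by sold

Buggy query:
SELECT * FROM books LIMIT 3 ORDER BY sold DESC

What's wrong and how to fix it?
Bug: ORDER BY cannot follow LIMIT; LIMIT is the final clause

Fix: Swap the clauses: ORDER BY first, then LIMIT

Corrected query:
SELECT * FROM books ORDER BY sold DESC LIMIT 3

Result:
id | title                     | author  | pages | sold 
---+---------------------------+---------+-------+------
2  | 1984                      | Orwell  | NULL  | 29718
3  | The Left Hand of Darkness | Le Guin | 445   | 23128
7  | The Lathe of Heaven       | Le Guin | NULL  | 22144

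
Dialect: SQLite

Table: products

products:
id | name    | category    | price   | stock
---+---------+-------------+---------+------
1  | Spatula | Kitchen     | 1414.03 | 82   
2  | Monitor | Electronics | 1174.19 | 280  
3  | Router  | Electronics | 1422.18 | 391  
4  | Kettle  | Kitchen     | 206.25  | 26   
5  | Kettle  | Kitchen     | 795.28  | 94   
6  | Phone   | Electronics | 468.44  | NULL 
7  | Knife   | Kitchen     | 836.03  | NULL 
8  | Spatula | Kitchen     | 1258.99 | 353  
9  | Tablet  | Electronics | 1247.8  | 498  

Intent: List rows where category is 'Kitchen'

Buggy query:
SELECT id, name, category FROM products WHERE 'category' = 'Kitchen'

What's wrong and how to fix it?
Bug: Single quotes denote string literals in SQL; the column name is being compared as a constant string

Fix: Remove the quotes around the column name (or use double quotes for an identifier)

Corrected query:
SELECT id, name, category FROM products WHERE category = 'Kitchen'

Result:
id | name    | category
---+---------+---------
1  | Spatula | Kitchen 
4  | Kettle  | Kitchen 
5  | Kettle  | Kitchen 
7  | Knife   | Kitchen 
8  | Spatula | Kitchen 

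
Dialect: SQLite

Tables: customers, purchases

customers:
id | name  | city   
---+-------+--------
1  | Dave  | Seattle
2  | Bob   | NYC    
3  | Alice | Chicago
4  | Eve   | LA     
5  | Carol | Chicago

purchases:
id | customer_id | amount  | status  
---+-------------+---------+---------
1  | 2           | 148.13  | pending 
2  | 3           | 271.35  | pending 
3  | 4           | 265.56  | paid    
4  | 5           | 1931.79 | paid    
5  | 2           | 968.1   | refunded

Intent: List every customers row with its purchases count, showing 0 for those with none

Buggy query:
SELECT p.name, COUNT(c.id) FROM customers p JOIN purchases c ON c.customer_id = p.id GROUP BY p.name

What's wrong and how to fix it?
Bug: An inner join excludes parents with zero children

Fix: Switch to LEFT JOIN to retain unmatched parent rows

Corrected query:
SELECT p.name, COUNT(c.id) FROM customers p LEFT JOIN purchases c ON c.customer_id = p.id GROUP BY p.name

Result:
name  | COUNT(c.id)
------+------------
Alice | 1          
Bob   | 2          
Carol | 1          
Dave  | 0          
Eve   | 1          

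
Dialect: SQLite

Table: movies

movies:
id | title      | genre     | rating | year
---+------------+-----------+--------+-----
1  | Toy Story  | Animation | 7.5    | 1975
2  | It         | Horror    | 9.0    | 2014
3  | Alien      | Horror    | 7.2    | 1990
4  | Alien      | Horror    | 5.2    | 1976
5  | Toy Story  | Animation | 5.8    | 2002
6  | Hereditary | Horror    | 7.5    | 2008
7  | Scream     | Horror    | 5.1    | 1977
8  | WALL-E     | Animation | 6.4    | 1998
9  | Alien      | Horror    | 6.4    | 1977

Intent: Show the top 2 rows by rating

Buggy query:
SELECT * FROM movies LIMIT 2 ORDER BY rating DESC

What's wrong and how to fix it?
Bug: LIMIT must come after ORDER BY

Fix: Sort with ORDER BY, then apply LIMIT

Corrected query:
SELECT * FROM movies ORDER BY rating DESC LIMIT 2

Result:
id | title     | genre     | rating | year
---+-----------+-----------+--------+-----
2  | It        | Horror    | 9      | 2014
1  | Toy Story | Animation | 7.5    | 1975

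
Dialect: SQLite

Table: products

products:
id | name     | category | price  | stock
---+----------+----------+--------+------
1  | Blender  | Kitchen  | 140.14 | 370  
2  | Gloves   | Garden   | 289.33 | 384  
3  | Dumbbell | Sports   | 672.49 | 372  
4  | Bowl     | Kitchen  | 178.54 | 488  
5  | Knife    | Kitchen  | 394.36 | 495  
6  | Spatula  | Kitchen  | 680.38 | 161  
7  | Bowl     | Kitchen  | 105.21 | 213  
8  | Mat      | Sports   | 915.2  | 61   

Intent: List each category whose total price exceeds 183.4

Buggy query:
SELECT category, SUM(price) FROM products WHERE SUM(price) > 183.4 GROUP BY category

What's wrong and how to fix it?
Bug: SUM(price) is an aggregate, but WHERE filters rows before aggregation

Fix: Move the aggregate condition to a HAVING clause

Corrected query:
SELECT category, SUM(price) FROM products GROUP BY category HAVING SUM(price) > 183.4

Result:
category | SUM(price)
---------+-----------
Garden   | 289.33    
Kitchen  | 1498.63   
Sports   | 1587.69   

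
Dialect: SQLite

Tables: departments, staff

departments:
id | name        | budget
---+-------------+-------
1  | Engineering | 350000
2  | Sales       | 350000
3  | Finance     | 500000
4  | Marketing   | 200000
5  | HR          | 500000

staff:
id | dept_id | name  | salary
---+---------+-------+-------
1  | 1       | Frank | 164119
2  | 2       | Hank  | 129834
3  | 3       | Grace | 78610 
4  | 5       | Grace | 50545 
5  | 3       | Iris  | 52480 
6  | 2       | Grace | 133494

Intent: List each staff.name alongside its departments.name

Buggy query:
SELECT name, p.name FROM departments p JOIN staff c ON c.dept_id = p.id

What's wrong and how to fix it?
Bug: 'name' exists in both joined tables, so the database can't tell which one is meant

Fix: Qualify the column with its table alias (c.name)

Corrected query:
SELECT c.name, p.name FROM departments p JOIN staff c ON c.dept_id = p.id

Result:
name  | name       
------+------------
Frank | Engineering
Hank  | Sales      
Grace | Finance    
Grace | HR         
Iris  | Finance    
Grace | Sales      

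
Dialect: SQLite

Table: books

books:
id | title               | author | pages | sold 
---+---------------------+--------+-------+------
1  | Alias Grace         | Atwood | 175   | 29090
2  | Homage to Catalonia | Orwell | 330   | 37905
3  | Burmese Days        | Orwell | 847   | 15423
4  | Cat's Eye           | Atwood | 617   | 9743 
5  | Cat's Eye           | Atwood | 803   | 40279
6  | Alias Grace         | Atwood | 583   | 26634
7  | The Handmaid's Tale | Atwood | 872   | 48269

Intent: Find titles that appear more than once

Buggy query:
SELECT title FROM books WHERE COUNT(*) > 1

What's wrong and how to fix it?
Bug: COUNT(*) is an aggregate and cannot be used in WHERE

Fix: Group first, then use HAVING for the count condition

Corrected query:
SELECT title FROM books GROUP BY title HAVING COUNT(*) > 1

Result:
title      
-----------
Alias Grace
Cat's Eye  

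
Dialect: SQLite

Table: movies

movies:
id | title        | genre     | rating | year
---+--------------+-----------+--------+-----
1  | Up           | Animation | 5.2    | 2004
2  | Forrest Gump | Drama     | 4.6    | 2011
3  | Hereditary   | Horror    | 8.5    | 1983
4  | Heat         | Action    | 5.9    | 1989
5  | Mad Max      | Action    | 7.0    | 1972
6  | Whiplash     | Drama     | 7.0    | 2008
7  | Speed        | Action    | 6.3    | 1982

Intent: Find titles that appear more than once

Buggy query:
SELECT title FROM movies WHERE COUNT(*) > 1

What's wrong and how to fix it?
Bug: WHERE can't reference COUNT(*); aggregates are computed after WHERE

Fix: GROUP BY title, then filter groups with HAVING COUNT(*) > 1

Corrected query:
SELECT title FROM movies GROUP BY title HAVING COUNT(*) > 1

Result:
(no rows)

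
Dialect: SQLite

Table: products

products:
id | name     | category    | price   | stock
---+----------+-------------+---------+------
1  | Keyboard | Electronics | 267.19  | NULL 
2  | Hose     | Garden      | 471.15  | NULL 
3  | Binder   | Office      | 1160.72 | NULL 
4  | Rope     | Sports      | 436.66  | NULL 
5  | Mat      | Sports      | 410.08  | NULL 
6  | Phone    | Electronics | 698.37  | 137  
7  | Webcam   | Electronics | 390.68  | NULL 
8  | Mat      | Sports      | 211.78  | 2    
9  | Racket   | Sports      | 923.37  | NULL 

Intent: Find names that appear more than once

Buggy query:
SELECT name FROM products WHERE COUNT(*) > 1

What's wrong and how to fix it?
Bug: COUNT(*) is an aggregate and cannot be used in WHERE

Fix: GROUP BY name, then filter groups with HAVING COUNT(*) > 1

Corrected query:
SELECT name FROM products GROUP BY name HAVING COUNT(*) > 1

Result:
name
----
Mat 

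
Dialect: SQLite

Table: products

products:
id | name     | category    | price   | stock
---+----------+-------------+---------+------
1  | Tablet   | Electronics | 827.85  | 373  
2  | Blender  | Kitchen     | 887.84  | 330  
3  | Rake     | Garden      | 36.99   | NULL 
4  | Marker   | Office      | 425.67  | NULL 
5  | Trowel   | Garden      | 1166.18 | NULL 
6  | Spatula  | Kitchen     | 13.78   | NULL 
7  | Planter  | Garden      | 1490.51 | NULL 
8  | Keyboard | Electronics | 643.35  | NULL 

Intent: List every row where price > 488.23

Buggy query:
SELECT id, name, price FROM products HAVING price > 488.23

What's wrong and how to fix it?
Bug: This is a non-aggregate query (no GROUP BY, no aggregates), so in SQLite the HAVING clause is invalid here; a row-level condition belongs in WHERE

Fix: Use WHERE for row-level filtering

Corrected query:
SELECT id, name, price FROM products WHERE price > 488.23

Result:
id | name     | price  
---+----------+--------
1  | Tablet   | 827.85 
2  | Blender  | 887.84 
5  | Trowel   | 1166.18
7  | Planter  | 1490.51
8  | Keyboard | 643.35 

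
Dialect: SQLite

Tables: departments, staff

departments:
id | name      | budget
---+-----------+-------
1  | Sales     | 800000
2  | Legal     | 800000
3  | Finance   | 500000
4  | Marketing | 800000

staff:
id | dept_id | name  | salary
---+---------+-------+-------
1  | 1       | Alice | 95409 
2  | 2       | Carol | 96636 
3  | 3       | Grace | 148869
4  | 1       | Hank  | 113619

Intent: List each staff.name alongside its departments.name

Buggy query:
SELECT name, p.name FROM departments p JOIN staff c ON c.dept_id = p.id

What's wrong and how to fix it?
Bug: 'name' exists in both joined tables, so the database can't tell which one is meant

Fix: Qualify the column with its table alias (c.name)

Corrected query:
SELECT c.name, p.name FROM departments p JOIN staff c ON c.dept_id = p.id

Result:
name  | name   
------+--------
Alice | Sales  
Carol | Legal  
Grace | Finance
Hank  | Sales  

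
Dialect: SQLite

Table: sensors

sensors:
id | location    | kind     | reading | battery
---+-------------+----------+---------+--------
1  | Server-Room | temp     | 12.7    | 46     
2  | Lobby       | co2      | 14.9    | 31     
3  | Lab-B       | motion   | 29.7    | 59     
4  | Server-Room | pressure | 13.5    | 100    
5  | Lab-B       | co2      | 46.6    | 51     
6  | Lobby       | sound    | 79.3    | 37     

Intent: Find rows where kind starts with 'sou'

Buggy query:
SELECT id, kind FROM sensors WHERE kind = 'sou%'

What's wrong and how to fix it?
Bug: '=' compares the literal string including the % character; pattern matching needs LIKE

Fix: Replace '=' with LIKE so 'sou%' is treated as a pattern

Corrected query:
SELECT id, kind FROM sensors WHERE kind LIKE 'sou%'

Result:
id | kind 
---+------
6  | sound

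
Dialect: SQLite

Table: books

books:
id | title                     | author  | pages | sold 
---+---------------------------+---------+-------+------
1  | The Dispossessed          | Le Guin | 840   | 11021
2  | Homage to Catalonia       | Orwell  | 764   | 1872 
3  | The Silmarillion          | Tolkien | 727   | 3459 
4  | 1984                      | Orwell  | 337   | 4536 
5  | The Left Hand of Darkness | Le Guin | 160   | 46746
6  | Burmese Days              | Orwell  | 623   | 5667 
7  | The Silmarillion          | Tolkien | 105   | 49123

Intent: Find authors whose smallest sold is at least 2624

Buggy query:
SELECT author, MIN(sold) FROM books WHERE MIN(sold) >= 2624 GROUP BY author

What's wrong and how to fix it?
Bug: MIN() in WHERE is a misuse of aggregate

Fix: Replace WHERE with HAVING after the GROUP BY

Corrected query:
SELECT author, MIN(sold) FROM books GROUP BY author HAVING MIN(sold) >= 2624

Result:
author  | MIN(sold)
--------+----------
Le Guin | 11021    
Tolkien | 3459     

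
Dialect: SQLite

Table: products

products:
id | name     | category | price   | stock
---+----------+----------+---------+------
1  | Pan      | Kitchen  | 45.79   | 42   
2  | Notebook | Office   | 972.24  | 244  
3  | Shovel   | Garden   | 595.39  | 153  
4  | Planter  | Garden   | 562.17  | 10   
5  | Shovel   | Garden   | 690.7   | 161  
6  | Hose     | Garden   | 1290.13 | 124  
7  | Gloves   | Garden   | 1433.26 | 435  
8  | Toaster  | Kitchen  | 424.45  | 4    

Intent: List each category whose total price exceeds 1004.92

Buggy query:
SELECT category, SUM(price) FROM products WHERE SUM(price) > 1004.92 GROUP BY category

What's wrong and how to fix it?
Bug: WHERE runs before GROUP BY, so aggregates aren't available there

Fix: Move the aggregate condition to a HAVING clause

Corrected query:
SELECT category, SUM(price) FROM products GROUP BY category HAVING SUM(price) > 1004.92

Result:
category | SUM(price)
---------+-----------
Garden   | 4571.65   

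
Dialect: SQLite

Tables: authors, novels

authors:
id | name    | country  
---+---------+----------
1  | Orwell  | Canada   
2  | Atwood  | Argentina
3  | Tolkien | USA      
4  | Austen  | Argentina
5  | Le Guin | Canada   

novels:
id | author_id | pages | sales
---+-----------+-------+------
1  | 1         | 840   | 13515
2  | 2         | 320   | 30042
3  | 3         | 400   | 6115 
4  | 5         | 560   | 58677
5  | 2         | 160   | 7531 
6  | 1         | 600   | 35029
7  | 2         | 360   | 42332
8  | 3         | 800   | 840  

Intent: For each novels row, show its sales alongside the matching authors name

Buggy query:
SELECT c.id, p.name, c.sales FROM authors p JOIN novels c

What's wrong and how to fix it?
Bug: Missing join condition: each novels row is matched to all authors rows instead of just its own

Fix: Specify the join condition linking the foreign key to the parent id

Corrected query:
SELECT c.id, p.name, c.sales FROM authors p JOIN novels c ON c.author_id = p.id

Result:
id | name    | sales
---+---------+------
1  | Orwell  | 13515
2  | Atwood  | 30042
3  | Tolkien | 6115 
4  | Le Guin | 58677
5  | Atwood  | 7531 
6  | Orwell  | 35029
7  | Atwood  | 42332
8  | Tolkien | 840  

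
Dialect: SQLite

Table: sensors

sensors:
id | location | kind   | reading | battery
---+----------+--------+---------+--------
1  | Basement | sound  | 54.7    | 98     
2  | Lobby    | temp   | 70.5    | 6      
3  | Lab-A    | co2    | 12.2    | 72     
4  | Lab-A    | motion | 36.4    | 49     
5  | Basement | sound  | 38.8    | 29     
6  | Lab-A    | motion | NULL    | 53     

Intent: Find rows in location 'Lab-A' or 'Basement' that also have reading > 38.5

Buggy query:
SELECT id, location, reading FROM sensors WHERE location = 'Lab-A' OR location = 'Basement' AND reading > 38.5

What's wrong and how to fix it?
Bug: Without parentheses, AND is evaluated before OR, so the reading filter only applies to the 'Basement' branch

Fix: Group the OR with parentheses (or use IN), then AND the threshold

Corrected query:
SELECT id, location, reading FROM sensors WHERE (location = 'Lab-A' OR location = 'Basement') AND reading > 38.5

Result:
id | location | reading
---+----------+--------
1  | Basement | 54.7   
5  | Basement | 38.8   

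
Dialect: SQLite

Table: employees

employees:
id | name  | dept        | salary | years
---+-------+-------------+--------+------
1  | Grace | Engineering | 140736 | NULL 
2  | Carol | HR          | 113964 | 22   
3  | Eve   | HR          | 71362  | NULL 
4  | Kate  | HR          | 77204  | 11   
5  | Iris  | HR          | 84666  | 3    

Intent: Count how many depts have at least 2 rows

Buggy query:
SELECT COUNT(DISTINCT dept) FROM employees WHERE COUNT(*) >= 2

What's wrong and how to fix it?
Bug: WHERE filters individual rows, not groups, so a group-level COUNT is invalid there

Fix: Group first with HAVING COUNT(*) >= 2, then COUNT the resulting groups

Corrected query:
SELECT COUNT(*) FROM (SELECT dept FROM employees GROUP BY dept HAVING COUNT(*) >= 2)

Result:
COUNT(*)
--------
1       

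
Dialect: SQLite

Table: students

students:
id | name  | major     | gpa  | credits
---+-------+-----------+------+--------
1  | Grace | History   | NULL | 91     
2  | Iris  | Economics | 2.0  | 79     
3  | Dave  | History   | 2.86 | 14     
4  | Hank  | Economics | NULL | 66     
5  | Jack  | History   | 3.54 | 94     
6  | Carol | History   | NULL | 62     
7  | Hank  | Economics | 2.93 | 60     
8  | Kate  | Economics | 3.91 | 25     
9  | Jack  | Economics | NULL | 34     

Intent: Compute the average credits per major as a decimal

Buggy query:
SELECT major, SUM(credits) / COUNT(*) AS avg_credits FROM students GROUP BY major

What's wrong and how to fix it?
Bug: Both operands are integers, so '/' performs integer division and truncates

Fix: Multiply by 1.0 (or CAST to REAL) to force floating-point division

Corrected query:
SELECT major, SUM(credits) * 1.0 / COUNT(*) AS avg_credits FROM students GROUP BY major

Result:
major     | avg_credits
----------+------------
Economics | 52.8       
History   | 65.25      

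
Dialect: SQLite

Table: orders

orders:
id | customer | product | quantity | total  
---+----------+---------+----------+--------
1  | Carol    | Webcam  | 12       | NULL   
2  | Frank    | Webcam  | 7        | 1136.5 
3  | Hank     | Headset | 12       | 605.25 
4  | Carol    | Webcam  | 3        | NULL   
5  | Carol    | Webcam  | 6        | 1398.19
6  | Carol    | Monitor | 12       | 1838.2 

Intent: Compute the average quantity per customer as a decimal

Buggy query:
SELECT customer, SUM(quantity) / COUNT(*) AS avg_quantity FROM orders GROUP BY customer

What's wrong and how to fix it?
Bug: SUM(quantity) and COUNT(*) are both integers; the division truncates the fractional part

Fix: Multiply by 1.0 (or CAST to REAL) to force floating-point division

Corrected query:
SELECT customer, SUM(quantity) * 1.0 / COUNT(*) AS avg_quantity FROM orders GROUP BY customer

Result:
customer | avg_quantity
---------+-------------
Carol    | 8.25        
Frank    | 7           
Hank     | 12          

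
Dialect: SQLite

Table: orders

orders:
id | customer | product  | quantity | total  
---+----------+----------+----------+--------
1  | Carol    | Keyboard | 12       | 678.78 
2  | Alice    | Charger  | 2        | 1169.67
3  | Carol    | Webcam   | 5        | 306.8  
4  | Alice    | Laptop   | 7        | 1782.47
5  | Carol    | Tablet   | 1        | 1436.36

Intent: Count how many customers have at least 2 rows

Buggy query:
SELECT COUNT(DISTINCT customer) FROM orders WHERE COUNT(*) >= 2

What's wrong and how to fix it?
Bug: WHERE filters individual rows, not groups, so a group-level COUNT is invalid there

Fix: Group first with HAVING COUNT(*) >= 2, then COUNT the resulting groups

Corrected query:
SELECT COUNT(*) FROM (SELECT customer FROM orders GROUP BY customer HAVING COUNT(*) >= 2)

Result:
COUNT(*)
--------
2       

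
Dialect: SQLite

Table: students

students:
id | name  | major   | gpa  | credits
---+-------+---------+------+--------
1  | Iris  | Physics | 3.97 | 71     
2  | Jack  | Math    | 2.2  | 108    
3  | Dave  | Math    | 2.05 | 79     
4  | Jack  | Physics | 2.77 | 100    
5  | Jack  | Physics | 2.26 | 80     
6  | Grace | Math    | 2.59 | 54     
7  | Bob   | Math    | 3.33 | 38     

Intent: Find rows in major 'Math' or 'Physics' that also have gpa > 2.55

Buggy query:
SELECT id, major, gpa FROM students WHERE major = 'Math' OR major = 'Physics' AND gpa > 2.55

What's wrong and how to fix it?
Bug: AND binds tighter than OR, so this parses as major = 'Math' OR (major = 'Physics' AND gpa > 2.55)

Fix: Add parentheses around the OR so the AND applies to both alternatives

Corrected query:
SELECT id, major, gpa FROM students WHERE (major = 'Math' OR major = 'Physics') AND gpa > 2.55

Result:
id | major   | gpa 
---+---------+-----
1  | Physics | 3.97
4  | Physics | 2.77
6  | Math    | 2.59
7  | Math    | 3.33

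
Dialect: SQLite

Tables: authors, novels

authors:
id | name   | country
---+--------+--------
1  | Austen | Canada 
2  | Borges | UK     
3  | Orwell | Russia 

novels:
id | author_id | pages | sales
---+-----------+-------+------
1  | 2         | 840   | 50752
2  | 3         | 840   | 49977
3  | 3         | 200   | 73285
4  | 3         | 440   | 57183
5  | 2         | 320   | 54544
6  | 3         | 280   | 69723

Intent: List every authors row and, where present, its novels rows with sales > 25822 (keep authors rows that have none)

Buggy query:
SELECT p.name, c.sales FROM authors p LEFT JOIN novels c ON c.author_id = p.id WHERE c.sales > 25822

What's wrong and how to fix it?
Bug: A WHERE condition on the right-hand table after LEFT JOIN drops unmatched parents

Fix: Move the right-table condition into the ON clause so unmatched parents are kept

Corrected query:
SELECT p.name, c.sales FROM authors p LEFT JOIN novels c ON c.author_id = p.id AND c.sales > 25822

Result:
name   | sales
-------+------
Austen | NULL 
Borges | 50752
Borges | 54544
Orwell | 49977
Orwell | 57183
Orwell | 69723
Orwell | 73285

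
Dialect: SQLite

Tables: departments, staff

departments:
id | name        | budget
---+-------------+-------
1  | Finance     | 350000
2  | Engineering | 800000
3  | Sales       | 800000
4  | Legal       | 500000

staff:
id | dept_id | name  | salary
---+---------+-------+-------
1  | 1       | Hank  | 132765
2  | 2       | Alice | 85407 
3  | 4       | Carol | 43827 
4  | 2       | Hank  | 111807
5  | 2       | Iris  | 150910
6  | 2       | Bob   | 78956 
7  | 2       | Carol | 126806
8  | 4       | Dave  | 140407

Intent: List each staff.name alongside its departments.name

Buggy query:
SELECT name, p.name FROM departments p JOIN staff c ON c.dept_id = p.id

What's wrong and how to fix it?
Bug: Both tables have a 'name' column; the unqualified reference is ambiguous

Fix: Prefix ambiguous columns with the table alias

Corrected query:
SELECT c.name, p.name FROM departments p JOIN staff c ON c.dept_id = p.id

Result:
name  | name       
------+------------
Hank  | Finance    
Alice | Engineering
Carol | Legal      
Hank  | Engineering
Iris  | Engineering
Bob   | Engineering
Carol | Engineering
Dave  | Legal      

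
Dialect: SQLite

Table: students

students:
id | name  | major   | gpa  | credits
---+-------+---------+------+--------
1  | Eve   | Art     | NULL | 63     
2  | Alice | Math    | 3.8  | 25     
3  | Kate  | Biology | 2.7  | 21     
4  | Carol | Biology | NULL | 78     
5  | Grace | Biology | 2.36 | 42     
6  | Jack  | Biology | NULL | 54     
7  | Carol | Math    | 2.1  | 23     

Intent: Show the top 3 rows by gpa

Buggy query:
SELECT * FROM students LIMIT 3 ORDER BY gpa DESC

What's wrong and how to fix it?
Bug: ORDER BY cannot follow LIMIT; LIMIT is the final clause

Fix: Sort with ORDER BY, then apply LIMIT

Corrected query:
SELECT * FROM students ORDER BY gpa DESC LIMIT 3

Result:
id | name  | major   | gpa  | credits
---+-------+---------+------+--------
2  | Alice | Math    | 3.8  | 25     
3  | Kate  | Biology | 2.7  | 21     
5  | Grace | Biology | 2.36 | 42     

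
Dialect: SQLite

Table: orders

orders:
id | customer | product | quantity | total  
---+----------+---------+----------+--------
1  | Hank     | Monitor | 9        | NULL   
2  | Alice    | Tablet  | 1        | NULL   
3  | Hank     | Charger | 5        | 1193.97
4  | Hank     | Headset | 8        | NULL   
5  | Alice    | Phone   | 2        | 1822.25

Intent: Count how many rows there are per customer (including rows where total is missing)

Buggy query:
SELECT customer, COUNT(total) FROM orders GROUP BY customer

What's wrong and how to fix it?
Bug: COUNT(total) skips NULLs, so groups with missing total are undercounted

Fix: Use COUNT(*) to count all rows regardless of NULL

Corrected query:
SELECT customer, COUNT(*) FROM orders GROUP BY customer

Result:
customer | COUNT(*)
---------+---------
Alice    | 2       
Hank     | 3       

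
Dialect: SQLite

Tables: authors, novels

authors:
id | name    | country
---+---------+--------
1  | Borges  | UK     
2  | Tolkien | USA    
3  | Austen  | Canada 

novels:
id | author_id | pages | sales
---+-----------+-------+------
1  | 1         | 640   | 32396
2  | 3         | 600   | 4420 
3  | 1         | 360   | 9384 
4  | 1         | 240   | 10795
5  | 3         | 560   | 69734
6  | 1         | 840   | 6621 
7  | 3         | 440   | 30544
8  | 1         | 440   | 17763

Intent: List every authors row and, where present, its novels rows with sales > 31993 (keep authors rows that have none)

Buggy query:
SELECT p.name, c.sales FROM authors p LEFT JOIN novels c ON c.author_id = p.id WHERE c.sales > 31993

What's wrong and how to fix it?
Bug: Filtering c.sales in WHERE discards the NULL rows produced by LEFT JOIN, turning it into an inner join

Fix: Put 'c.sales > 31993' in the JOIN's ON clause instead of WHERE

Corrected query:
SELECT p.name, c.sales FROM authors p LEFT JOIN novels c ON c.author_id = p.id AND c.sales > 31993

Result:
name    | sales
--------+------
Borges  | 32396
Tolkien | NULL 
Austen  | 69734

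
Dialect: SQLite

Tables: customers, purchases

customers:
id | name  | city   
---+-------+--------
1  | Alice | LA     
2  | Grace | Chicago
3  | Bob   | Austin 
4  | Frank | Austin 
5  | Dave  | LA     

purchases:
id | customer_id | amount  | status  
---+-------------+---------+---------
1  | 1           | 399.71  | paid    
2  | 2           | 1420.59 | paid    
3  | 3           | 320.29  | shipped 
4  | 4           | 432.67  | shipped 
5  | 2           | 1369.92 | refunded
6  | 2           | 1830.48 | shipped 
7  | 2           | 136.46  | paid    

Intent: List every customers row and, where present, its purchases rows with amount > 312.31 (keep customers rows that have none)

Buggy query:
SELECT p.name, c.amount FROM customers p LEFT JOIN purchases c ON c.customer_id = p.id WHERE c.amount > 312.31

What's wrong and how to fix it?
Bug: A WHERE condition on the right-hand table after LEFT JOIN drops unmatched parents

Fix: Put 'c.amount > 312.31' in the JOIN's ON clause instead of WHERE

Corrected query:
SELECT p.name, c.amount FROM customers p LEFT JOIN purchases c ON c.customer_id = p.id AND c.amount > 312.31

Result:
name  | amount 
------+--------
Alice | 399.71 
Grace | 1369.92
Grace | 1420.59
Grace | 1830.48
Bob   | 320.29 
Frank | 432.67 
Dave  | NULL   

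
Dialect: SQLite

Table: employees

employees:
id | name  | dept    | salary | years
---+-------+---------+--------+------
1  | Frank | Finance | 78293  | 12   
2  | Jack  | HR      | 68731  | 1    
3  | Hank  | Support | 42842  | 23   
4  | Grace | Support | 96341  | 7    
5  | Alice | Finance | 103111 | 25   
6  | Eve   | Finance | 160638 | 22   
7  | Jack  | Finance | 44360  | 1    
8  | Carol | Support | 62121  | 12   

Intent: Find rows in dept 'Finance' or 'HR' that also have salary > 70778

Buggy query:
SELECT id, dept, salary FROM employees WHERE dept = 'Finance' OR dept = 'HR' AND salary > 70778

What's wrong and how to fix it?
Bug: Without parentheses, AND is evaluated before OR, so the salary filter only applies to the 'HR' branch

Fix: Group the OR with parentheses (or use IN), then AND the threshold

Corrected query:
SELECT id, dept, salary FROM employees WHERE (dept = 'Finance' OR dept = 'HR') AND salary > 70778

Result:
id | dept    | salary
---+---------+-------
1  | Finance | 78293 
5  | Finance | 103111
6  | Finance | 160638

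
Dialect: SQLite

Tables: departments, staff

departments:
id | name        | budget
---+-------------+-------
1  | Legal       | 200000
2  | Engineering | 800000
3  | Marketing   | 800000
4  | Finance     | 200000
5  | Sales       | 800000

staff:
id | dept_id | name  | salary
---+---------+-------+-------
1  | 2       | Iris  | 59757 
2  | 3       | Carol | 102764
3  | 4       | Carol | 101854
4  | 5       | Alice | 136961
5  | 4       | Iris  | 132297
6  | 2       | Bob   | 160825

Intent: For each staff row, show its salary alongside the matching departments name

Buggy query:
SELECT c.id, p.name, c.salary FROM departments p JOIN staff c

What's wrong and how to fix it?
Bug: Missing join condition: each staff row is matched to all departments rows instead of just its own

Fix: Specify the join condition linking the foreign key to the parent id

Corrected query:
SELECT c.id, p.name, c.salary FROM departments p JOIN staff c ON c.dept_id = p.id

Result:
id | name        | salary
---+-------------+-------
1  | Engineering | 59757 
2  | Marketing   | 102764
3  | Finance     | 101854
4  | Sales       | 136961
5  | Finance     | 132297
6  | Engineering | 160825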